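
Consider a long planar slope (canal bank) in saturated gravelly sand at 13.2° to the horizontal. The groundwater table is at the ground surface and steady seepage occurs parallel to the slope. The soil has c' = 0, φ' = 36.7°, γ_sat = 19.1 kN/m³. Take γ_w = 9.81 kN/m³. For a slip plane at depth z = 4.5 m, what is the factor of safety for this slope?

With seepage parallel to the slope and the water table at the surface, the effective normal stress on the slip plane uses the buoyant unit weight γ' = γ_sat − γ_w while the driving shear stress uses γ_sat:
FS = [c' + γ' z cos²β tanφ'] / [γ_sat z sinβ cosβ]
(For c' = 0 this reduces to FS = (γ'/γ_sat)·tanφ'/tanβ.)
γ' = 19.1 − 9.81 = 9.29 kN/m³
Numerator = 0.0 + 9.29·4.5·cos²13.2°·tan36.7° = 0.0 + 9.29·4.5·0.9479·0.7454 = 29.536 kPa
Denominator = 19.1·4.5·sin13.2°·cos13.2° = 19.1·4.5·0.2284·0.9736 = 19.108 kPa
FS = 29.536 / 19.108 = 1.546

FS = 1.55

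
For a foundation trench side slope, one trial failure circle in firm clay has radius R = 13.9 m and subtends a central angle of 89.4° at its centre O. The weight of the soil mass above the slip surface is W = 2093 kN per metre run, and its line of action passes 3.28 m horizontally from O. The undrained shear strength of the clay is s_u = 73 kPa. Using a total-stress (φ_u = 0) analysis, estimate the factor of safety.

Taking moments about the centre O, the resisting moment is provided by the undrained shear strength acting along the arc:
Arc length L_a = R·θ = 13.9·(89.4°·π/180) = 13.9·1.5603 = 21.69 m
M_R = s_u·L_a·R = 73·21.69·13.9 = 22007.3 kN·m/m
M_D = W·d = 2093·3.28 = 6865.0 kN·m/m
FS = M_R / M_D = 22007.3 / 6865.0 = 3.206

FS = 3.21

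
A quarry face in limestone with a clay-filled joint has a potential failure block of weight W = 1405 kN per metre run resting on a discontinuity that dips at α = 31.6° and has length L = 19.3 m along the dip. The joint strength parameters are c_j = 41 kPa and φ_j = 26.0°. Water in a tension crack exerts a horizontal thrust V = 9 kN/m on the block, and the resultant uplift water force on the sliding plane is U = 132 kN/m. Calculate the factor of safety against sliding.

FS = 1.76

Resolving the block weight along and normal to the plane and applying the Mohr–Coulomb strength on the joint:
N' = W cosα − U − V sinα = 1405·cos31.6° − 132 − 9·sin31.6° = 1060.0 kN/m
Driving force T = W sinα + V cosα = 1405·sin31.6° + 9·cos31.6° = 743.9 kN/m
Resisting force R = c_j·L + N'·tanφ_j = 41·19.3 + 1060.0·tan26.0° = 791.3 + 517.0 = 1308.3 kN/m
FS = R / T = 1308.3 / 743.9 = 1.759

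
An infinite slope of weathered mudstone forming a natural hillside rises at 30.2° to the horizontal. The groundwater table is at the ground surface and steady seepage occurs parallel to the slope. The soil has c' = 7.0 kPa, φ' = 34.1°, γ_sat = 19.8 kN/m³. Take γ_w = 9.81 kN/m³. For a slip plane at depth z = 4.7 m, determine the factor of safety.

FS = 0.76

With seepage parallel to the slope and the water table at the surface, the effective normal stress on the slip plane uses the buoyant unit weight γ' = γ_sat − γ_w while the driving shear stress uses γ_sat:
FS = [c' + γ' z cos²β tanφ'] / [γ_sat z sinβ cosβ]
γ' = 19.8 − 9.81 = 9.99 kN/m³
Numerator = 7.0 + 9.99·4.7·cos²30.2°·tan34.1° = 7.0 + 9.99·4.7·0.7470·0.6771 = 30.746 kPa
Denominator = 19.8·4.7·sin30.2°·cos30.2° = 19.8·4.7·0.5030·0.8643 = 40.458 kPa
FS = 30.746 / 40.458 = 0.760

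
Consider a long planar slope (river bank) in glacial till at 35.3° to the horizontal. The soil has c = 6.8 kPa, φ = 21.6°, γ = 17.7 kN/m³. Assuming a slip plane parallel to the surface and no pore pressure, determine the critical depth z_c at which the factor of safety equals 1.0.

Setting FS = 1.00 in FS = [c + γz cos²β tanφ] / [γz sinβ cosβ] and solving for z:
z = c / [γ cosβ (FS·sinβ − cosβ·tanφ)]
  = 6.8 / [17.7·cos35.3°·(1.00·sin35.3° − cos35.3°·tan21.6°)]
  = 6.8 / [17.7·0.8161·(1.00·0.5779 − 0.8161·0.3959)]
  = 6.8 / 3.6797 = 1.848 m

z_c = 1.85 m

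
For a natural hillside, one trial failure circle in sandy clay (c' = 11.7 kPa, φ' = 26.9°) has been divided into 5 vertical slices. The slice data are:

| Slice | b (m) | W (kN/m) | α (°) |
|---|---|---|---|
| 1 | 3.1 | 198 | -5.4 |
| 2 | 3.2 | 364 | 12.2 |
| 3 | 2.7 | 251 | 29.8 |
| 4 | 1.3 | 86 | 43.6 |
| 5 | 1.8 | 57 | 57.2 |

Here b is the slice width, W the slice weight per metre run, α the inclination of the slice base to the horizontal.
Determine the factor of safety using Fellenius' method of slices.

Ordinary method of slices: FS = Σ[c'·Δl_i + (W_i cosα_i)·tanφ'] / Σ W_i sinα_i, with Δl_i = b_i / cosα_i.
Slice 1: Δl = 3.1/cos(-5.4°) = 3.114 m; N'_1 = 198·cos(-5.4°) = 197.1; c'Δl = 36.43; W sinα = -18.6
Slice 2: Δl = 3.2/cos12.2° = 3.274 m; N'_2 = 364·cos12.2° = 355.8; c'Δl = 38.31; W sinα = 76.9
Slice 3: Δl = 2.7/cos29.8° = 3.111 m; N'_3 = 251·cos29.8° = 217.8; c'Δl = 36.40; W sinα = 124.7
Slice 4: Δl = 1.3/cos43.6° = 1.795 m; N'_4 = 86·cos43.6° = 62.3; c'Δl = 21.00; W sinα = 59.3
Slice 5: Δl = 1.8/cos57.2° = 3.323 m; N'_5 = 57·cos57.2° = 30.9; c'Δl = 38.88; W sinα = 47.9
Σc'Δl = 171.0 kN/m; ΣN' = 863.9 kN/m; ΣW sinα = 290.2 kN/m
Resisting = 171.0 + 863.9·tan26.9° = 171.0 + 438.3 = 609.3 kN/m
FS = 609.3 / 290.2 = 2.099

FS = 2.10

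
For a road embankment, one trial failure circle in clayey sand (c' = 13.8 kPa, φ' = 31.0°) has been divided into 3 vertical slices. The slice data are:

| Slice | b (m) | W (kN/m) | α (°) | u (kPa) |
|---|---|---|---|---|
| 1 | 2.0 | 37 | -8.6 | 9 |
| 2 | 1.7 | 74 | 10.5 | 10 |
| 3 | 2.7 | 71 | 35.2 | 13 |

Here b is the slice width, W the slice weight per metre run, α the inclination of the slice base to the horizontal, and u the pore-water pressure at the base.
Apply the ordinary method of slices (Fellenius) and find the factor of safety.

Ordinary method of slices: FS = Σ[c'·Δl_i + (W_i cosα_i − u_i·Δl_i)·tanφ'] / Σ W_i sinα_i, with Δl_i = b_i / cosα_i.
Slice 1: Δl = 2.0/cos(-8.6°) = 2.023 m; N'_1 = 37·cos(-8.6°) − 9·2.023 = 18.4; c'Δl = 27.91; W sinα = -5.5
Slice 2: Δl = 1.7/cos10.5° = 1.729 m; N'_2 = 74·cos10.5° − 10·1.729 = 55.5; c'Δl = 23.86; W sinα = 13.5
Slice 3: Δl = 2.7/cos35.2° = 3.304 m; N'_3 = 71·cos35.2° − 13·3.304 = 15.1; c'Δl = 45.60; W sinα = 40.9
Σc'Δl = 97.4 kN/m; ΣN' = 88.9 kN/m; ΣW sinα = 48.9 kN/m
Resisting = 97.4 + 88.9·tan31.0° = 97.4 + 53.4 = 150.8 kN/m
FS = 150.8 / 48.9 = 3.085

FS = 3.09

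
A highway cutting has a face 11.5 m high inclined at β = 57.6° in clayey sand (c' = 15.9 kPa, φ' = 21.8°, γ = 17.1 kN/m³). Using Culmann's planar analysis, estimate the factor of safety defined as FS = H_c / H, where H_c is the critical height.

FS = 1.34

H_c = (4c'/γ) · sinβ cosφ' / [1 − cos(β − φ')]
    = (4·15.9/17.1) · sin57.6°·cos21.8° / [1 − cos35.8°]
    = 3.719 · 0.7839 / 0.1889 = 15.43 m
FS = H_c / H = 15.43 / 11.5 = 1.342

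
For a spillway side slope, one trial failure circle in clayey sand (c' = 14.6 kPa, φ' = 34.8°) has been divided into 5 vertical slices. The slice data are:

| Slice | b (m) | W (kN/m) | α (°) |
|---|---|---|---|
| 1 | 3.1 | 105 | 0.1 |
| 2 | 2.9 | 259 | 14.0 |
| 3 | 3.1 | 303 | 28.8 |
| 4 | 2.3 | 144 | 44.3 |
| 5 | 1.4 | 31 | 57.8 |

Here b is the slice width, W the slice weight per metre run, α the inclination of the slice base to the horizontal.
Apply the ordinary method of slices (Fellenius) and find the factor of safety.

FS = 2.21

Ordinary method of slices: FS = Σ[c'·Δl_i + (W_i cosα_i)·tanφ'] / Σ W_i sinα_i, with Δl_i = b_i / cosα_i.
Slice 1: Δl = 3.1/cos0.1° = 3.100 m; N'_1 = 105·cos0.1° = 105.0; c'Δl = 45.26; W sinα = 0.2
Slice 2: Δl = 2.9/cos14.0° = 2.989 m; N'_2 = 259·cos14.0° = 251.3; c'Δl = 43.64; W sinα = 62.7
Slice 3: Δl = 3.1/cos28.8° = 3.538 m; N'_3 = 303·cos28.8° = 265.5; c'Δl = 51.65; W sinα = 146.0
Slice 4: Δl = 2.3/cos44.3° = 3.214 m; N'_4 = 144·cos44.3° = 103.1; c'Δl = 46.92; W sinα = 100.6
Slice 5: Δl = 1.4/cos57.8° = 2.627 m; N'_5 = 31·cos57.8° = 16.5; c'Δl = 38.36; W sinα = 26.2
Σc'Δl = 225.8 kN/m; ΣN' = 741.4 kN/m; ΣW sinα = 335.6 kN/m
Resisting = 225.8 + 741.4·tan34.8° = 225.8 + 515.3 = 741.1 kN/m
FS = 741.1 / 335.6 = 2.208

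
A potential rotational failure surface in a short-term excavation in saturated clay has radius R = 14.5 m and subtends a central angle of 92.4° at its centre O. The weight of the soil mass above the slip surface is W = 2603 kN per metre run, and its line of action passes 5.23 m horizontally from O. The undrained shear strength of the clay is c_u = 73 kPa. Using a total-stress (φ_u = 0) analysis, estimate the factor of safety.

Taking moments about the centre O, the resisting moment is provided by the undrained shear strength acting along the arc:
Arc length L_a = R·θ = 14.5·(92.4°·π/180) = 14.5·1.6127 = 23.38 m
M_R = c_u·L_a·R = 73·23.38·14.5 = 24751.9 kN·m/m
M_D = W·d = 2603·5.23 = 13613.7 kN·m/m
FS = M_R / M_D = 24751.9 / 13613.7 = 1.818

FS = 1.82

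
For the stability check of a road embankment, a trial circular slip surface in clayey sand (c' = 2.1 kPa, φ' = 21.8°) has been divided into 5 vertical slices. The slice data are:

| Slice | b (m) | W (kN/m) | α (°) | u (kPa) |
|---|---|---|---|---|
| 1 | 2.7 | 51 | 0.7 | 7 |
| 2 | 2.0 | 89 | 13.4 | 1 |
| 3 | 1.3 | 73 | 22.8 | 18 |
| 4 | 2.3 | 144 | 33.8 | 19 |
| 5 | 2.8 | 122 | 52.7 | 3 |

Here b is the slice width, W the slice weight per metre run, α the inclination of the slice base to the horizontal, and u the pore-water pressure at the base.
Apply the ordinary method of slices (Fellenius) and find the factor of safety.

FS = 0.63

Ordinary method of slices: FS = Σ[c'·Δl_i + (W_i cosα_i − u_i·Δl_i)·tanφ'] / Σ W_i sinα_i, with Δl_i = b_i / cosα_i.
Slice 1: Δl = 2.7/cos0.7° = 2.700 m; N'_1 = 51·cos0.7° − 7·2.700 = 32.1; c'Δl = 5.67; W sinα = 0.6
Slice 2: Δl = 2.0/cos13.4° = 2.056 m; N'_2 = 89·cos13.4° − 1·2.056 = 84.5; c'Δl = 4.32; W sinα = 20.6
Slice 3: Δl = 1.3/cos22.8° = 1.410 m; N'_3 = 73·cos22.8° − 18·1.410 = 41.9; c'Δl = 2.96; W sinα = 28.3
Slice 4: Δl = 2.3/cos33.8° = 2.768 m; N'_4 = 144·cos33.8° − 19·2.768 = 67.1; c'Δl = 5.81; W sinα = 80.1
Slice 5: Δl = 2.8/cos52.7° = 4.621 m; N'_5 = 122·cos52.7° − 3·4.621 = 60.1; c'Δl = 9.70; W sinα = 97.0
Σc'Δl = 28.5 kN/m; ΣN' = 285.7 kN/m; ΣW sinα = 226.7 kN/m
Resisting = 28.5 + 285.7·tan21.8° = 28.5 + 114.3 = 142.7 kN/m
FS = 142.7 / 226.7 = 0.630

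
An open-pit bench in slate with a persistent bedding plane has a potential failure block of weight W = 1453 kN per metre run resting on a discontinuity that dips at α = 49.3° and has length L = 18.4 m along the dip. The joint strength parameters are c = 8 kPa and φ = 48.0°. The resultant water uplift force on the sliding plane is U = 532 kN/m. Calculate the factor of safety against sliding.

Resolving the block weight along and normal to the plane and applying the Mohr–Coulomb strength on the joint:
N' = W cosα − U = 1453·cos49.3° − 532 = 415.5 kN/m
Driving force T = W sinα = 1453·sin49.3° = 1101.6 kN/m
Resisting force R = c·L + N'·tanφ = 8·18.4 + 415.5·tan48.0° = 147.2 + 461.5 = 608.7 kN/m
FS = R / T = 608.7 / 1101.6 = 0.553

FS = 0.55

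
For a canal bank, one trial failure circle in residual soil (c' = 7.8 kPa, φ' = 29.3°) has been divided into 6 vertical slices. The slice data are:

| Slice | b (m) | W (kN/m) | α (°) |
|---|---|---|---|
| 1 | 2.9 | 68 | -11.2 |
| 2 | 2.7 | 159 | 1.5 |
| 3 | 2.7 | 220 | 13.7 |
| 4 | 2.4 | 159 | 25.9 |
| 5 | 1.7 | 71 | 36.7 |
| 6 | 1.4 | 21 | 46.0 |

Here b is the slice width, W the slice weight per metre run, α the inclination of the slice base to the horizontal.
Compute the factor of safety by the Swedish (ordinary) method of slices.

Ordinary method of slices: FS = Σ[c'·Δl_i + (W_i cosα_i)·tanφ'] / Σ W_i sinα_i, with Δl_i = b_i / cosα_i.
Slice 1: Δl = 2.9/cos(-11.2°) = 2.956 m; N'_1 = 68·cos(-11.2°) = 66.7; c'Δl = 23.06; W sinα = -13.2
Slice 2: Δl = 2.7/cos1.5° = 2.701 m; N'_2 = 159·cos1.5° = 158.9; c'Δl = 21.07; W sinα = 4.2
Slice 3: Δl = 2.7/cos13.7° = 2.779 m; N'_3 = 220·cos13.7° = 213.7; c'Δl = 21.68; W sinα = 52.1
Slice 4: Δl = 2.4/cos25.9° = 2.668 m; N'_4 = 159·cos25.9° = 143.0; c'Δl = 20.81; W sinα = 69.5
Slice 5: Δl = 1.7/cos36.7° = 2.120 m; N'_5 = 71·cos36.7° = 56.9; c'Δl = 16.54; W sinα = 42.4
Slice 6: Δl = 1.4/cos46.0° = 2.015 m; N'_6 = 21·cos46.0° = 14.6; c'Δl = 15.72; W sinα = 15.1
Σc'Δl = 118.9 kN/m; ΣN' = 653.9 kN/m; ΣW sinα = 170.0 kN/m
Resisting = 118.9 + 653.9·tan29.3° = 118.9 + 367.0 = 485.8 kN/m
FS = 485.8 / 170.0 = 2.857

FS = 2.86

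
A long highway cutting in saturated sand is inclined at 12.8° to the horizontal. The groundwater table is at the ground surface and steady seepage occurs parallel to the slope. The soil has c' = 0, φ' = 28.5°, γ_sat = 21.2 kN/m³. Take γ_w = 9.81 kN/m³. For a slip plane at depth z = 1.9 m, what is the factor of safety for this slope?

With seepage parallel to the slope and the water table at the surface, the effective normal stress on the slip plane uses the buoyant unit weight γ' = γ_sat − γ_w while the driving shear stress uses γ_sat:
FS = [c' + γ' z cos²β tanφ'] / [γ_sat z sinβ cosβ]
(For c' = 0 this reduces to FS = (γ'/γ_sat)·tanφ'/tanβ.)
γ' = 21.2 − 9.81 = 11.39 kN/m³
Numerator = 0.0 + 11.39·1.9·cos²12.8°·tan28.5° = 0.0 + 11.39·1.9·0.9509·0.5430 = 11.173 kPa
Denominator = 21.2·1.9·sin12.8°·cos12.8° = 21.2·1.9·0.2215·0.9751 = 8.702 kPa
FS = 11.173 / 8.702 = 1.284

FS = 1.28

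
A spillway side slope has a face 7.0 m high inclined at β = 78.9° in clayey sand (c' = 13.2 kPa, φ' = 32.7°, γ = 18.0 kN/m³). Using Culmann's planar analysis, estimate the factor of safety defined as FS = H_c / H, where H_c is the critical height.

FS = 1.12

H_c = (4c'/γ) · sinβ cosφ' / [1 − cos(β − φ')]
    = (4·13.2/18.0) · sin78.9°·cos32.7° / [1 − cos46.2°]
    = 2.933 · 0.8258 / 0.3079 = 7.87 m
FS = H_c / H = 7.87 / 7.0 = 1.124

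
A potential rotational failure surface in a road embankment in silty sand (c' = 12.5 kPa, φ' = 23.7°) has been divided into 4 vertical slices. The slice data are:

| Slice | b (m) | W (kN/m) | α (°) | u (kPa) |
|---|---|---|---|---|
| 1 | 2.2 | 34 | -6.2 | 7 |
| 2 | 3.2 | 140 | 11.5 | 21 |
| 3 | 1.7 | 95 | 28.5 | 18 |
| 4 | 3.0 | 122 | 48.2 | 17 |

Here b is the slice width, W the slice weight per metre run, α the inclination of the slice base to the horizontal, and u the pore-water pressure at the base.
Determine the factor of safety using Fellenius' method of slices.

FS = 1.31

Ordinary method of slices: FS = Σ[c'·Δl_i + (W_i cosα_i − u_i·Δl_i)·tanφ'] / Σ W_i sinα_i, with Δl_i = b_i / cosα_i.
Slice 1: Δl = 2.2/cos(-6.2°) = 2.213 m; N'_1 = 34·cos(-6.2°) − 7·2.213 = 18.3; c'Δl = 27.66; W sinα = -3.7
Slice 2: Δl = 3.2/cos11.5° = 3.266 m; N'_2 = 140·cos11.5° − 21·3.266 = 68.6; c'Δl = 40.82; W sinα = 27.9
Slice 3: Δl = 1.7/cos28.5° = 1.934 m; N'_3 = 95·cos28.5° − 18·1.934 = 48.7; c'Δl = 24.18; W sinα = 45.3
Slice 4: Δl = 3.0/cos48.2° = 4.501 m; N'_4 = 122·cos48.2° − 17·4.501 = 4.8; c'Δl = 56.26; W sinα = 90.9
Σc'Δl = 148.9 kN/m; ΣN' = 140.4 kN/m; ΣW sinα = 160.5 kN/m
Resisting = 148.9 + 140.4·tan23.7° = 148.9 + 61.6 = 210.6 kN/m
FS = 210.6 / 160.5 = 1.312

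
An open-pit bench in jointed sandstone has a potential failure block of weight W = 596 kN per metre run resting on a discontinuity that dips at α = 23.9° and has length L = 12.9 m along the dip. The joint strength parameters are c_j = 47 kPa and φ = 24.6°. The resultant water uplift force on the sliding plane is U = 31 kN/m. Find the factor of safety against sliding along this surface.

Resolving the block weight along and normal to the plane and applying the Mohr–Coulomb strength on the joint:
N' = W cosα − U = 596·cos23.9° − 31 = 513.9 kN/m
Driving force T = W sinα = 596·sin23.9° = 241.5 kN/m
Resisting force R = c_j·L + N'·tanφ = 47·12.9 + 513.9·tan24.6° = 606.3 + 235.3 = 841.6 kN/m
FS = R / T = 841.6 / 241.5 = 3.485

FS = 3.49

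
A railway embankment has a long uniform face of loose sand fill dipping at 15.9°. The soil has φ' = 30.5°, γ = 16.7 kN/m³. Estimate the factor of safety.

For a dry cohesionless infinite slope the factor of safety is FS = tanφ' / tanβ.
FS = tan30.5° / tan15.9° = 0.5890 / 0.2849 = 2.068

FS = 2.07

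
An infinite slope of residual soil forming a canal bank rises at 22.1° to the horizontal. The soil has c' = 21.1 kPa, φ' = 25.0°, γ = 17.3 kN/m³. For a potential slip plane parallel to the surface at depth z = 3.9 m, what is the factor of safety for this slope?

FS = 2.05

For an infinite slope with a slip plane parallel to the surface (no pore pressure): FS = [c' + γz cos²β tanφ'] / [γz sinβ cosβ].
γz = 17.3·3.9 = 67.47 kN/m²
Numerator = 21.1 + 67.47·cos²22.1°·tan25.0° = 21.1 + 67.47·0.8585·0.4663 = 48.109 kPa
Denominator = 67.47·sin22.1°·cos22.1° = 67.47·0.3762·0.9265 = 23.519 kPa
FS = 48.109 / 23.519 = 2.046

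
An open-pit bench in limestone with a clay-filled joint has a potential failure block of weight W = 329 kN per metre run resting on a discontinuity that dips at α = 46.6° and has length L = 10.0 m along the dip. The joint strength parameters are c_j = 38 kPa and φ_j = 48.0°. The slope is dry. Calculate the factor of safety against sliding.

Resolving the block weight along and normal to the plane and applying the Mohr–Coulomb strength on the joint:
N' = W cosα = 329·cos46.6° = 226.1 kN/m
Driving force T = W sinα = 329·sin46.6° = 239.0 kN/m
Resisting force R = c_j·L + N'·tanφ_j = 38·10.0 + 226.1·tan48.0° = 380.0 + 251.1 = 631.1 kN/m
FS = R / T = 631.1 / 239.0 = 2.640

FS = 2.64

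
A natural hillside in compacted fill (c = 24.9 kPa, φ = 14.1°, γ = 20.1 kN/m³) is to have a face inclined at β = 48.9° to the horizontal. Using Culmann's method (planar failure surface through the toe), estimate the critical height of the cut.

Culmann's analysis gives the critical failure plane at α_cr = (β + φ)/2 = (48.9 + 14.1)/2 = 31.5°, and the critical height
H_c = (4c/γ) · sinβ cosφ / [1 − cos(β − φ)]
    = (4·24.9/20.1) · sin48.9°·cos14.1° / [1 − cos(34.8°)]
    = 4.955 · 0.7536·0.9699 / [1 − 0.8211]
    = 4.955 · 0.7309 / 0.1789
    = 20.25 m

H_c = 20.25 m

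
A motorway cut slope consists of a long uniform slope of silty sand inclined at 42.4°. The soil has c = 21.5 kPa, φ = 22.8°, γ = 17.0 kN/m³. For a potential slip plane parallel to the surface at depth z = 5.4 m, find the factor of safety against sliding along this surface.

FS = 0.93

For an infinite slope with a slip plane parallel to the surface (no pore pressure): FS = [c + γz cos²β tanφ] / [γz sinβ cosβ].
γz = 17.0·5.4 = 91.80 kN/m²
Numerator = 21.5 + 91.80·cos²42.4°·tan22.8° = 21.5 + 91.80·0.5453·0.4204 = 42.543 kPa
Denominator = 91.80·sin42.4°·cos42.4° = 91.80·0.6743·0.7385 = 45.711 kPa
FS = 42.543 / 45.711 = 0.931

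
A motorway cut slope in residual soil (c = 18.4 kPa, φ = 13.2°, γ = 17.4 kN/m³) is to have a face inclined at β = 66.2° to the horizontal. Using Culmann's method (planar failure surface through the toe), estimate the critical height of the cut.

Culmann's analysis gives the critical failure plane at α_cr = (β + φ)/2 = (66.2 + 13.2)/2 = 39.7°, and the critical height
H_c = (4c/γ) · sinβ cosφ / [1 − cos(β − φ)]
    = (4·18.4/17.4) · sin66.2°·cos13.2° / [1 − cos(53.0°)]
    = 4.230 · 0.9150·0.9736 / [1 − 0.6018]
    = 4.230 · 0.8908 / 0.3982
    = 9.46 m

H_c = 9.46 m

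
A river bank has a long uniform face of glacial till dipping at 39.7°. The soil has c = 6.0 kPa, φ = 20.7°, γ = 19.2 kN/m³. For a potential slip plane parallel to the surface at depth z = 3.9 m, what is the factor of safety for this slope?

FS = 0.62

For an infinite slope with a slip plane parallel to the surface (no pore pressure): FS = [c + γz cos²β tanφ] / [γz sinβ cosβ].
γz = 19.2·3.9 = 74.88 kN/m²
Numerator = 6.0 + 74.88·cos²39.7°·tan20.7° = 6.0 + 74.88·0.5920·0.3779 = 22.750 kPa
Denominator = 74.88·sin39.7°·cos39.7° = 74.88·0.6388·0.7694 = 36.801 kPa
FS = 22.750 / 36.801 = 0.618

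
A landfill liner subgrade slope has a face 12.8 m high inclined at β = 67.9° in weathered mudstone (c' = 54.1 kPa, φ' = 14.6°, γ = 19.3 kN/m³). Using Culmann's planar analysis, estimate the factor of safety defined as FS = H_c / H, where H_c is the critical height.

H_c = (4c'/γ) · sinβ cosφ' / [1 − cos(β − φ')]
    = (4·54.1/19.3) · sin67.9°·cos14.6° / [1 − cos53.3°]
    = 11.212 · 0.8966 / 0.4024 = 24.98 m
FS = H_c / H = 24.98 / 12.8 = 1.952

FS = 1.95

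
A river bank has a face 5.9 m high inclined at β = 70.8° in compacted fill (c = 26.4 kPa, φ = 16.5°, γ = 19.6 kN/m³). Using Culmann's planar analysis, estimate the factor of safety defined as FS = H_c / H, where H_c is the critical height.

FS = 1.99

H_c = (4c/γ) · sinβ cosφ / [1 − cos(β − φ)]
    = (4·26.4/19.6) · sin70.8°·cos16.5° / [1 − cos54.3°]
    = 5.388 · 0.9055 / 0.4165 = 11.71 m
FS = H_c / H = 11.71 / 5.9 = 1.985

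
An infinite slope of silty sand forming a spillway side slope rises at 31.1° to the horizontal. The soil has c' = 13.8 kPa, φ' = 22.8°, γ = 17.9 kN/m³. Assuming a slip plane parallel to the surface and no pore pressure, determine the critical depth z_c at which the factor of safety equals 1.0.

Setting FS = 1.00 in FS = [c' + γz cos²β tanφ'] / [γz sinβ cosβ] and solving for z:
z = c' / [γ cosβ (FS·sinβ − cosβ·tanφ')]
  = 13.8 / [17.9·cos31.1°·(1.00·sin31.1° − cos31.1°·tan22.8°)]
  = 13.8 / [17.9·0.8563·(1.00·0.5165 − 0.8563·0.4204)]
  = 13.8 / 2.4001 = 5.750 m

z_c = 5.75 m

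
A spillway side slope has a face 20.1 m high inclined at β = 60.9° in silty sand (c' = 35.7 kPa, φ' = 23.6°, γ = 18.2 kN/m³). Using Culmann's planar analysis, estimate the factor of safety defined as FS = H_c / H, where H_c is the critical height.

H_c = (4c'/γ) · sinβ cosφ' / [1 − cos(β − φ')]
    = (4·35.7/18.2) · sin60.9°·cos23.6° / [1 − cos37.3°]
    = 7.846 · 0.8007 / 0.2045 = 30.72 m
FS = H_c / H = 30.72 / 20.1 = 1.528

FS = 1.53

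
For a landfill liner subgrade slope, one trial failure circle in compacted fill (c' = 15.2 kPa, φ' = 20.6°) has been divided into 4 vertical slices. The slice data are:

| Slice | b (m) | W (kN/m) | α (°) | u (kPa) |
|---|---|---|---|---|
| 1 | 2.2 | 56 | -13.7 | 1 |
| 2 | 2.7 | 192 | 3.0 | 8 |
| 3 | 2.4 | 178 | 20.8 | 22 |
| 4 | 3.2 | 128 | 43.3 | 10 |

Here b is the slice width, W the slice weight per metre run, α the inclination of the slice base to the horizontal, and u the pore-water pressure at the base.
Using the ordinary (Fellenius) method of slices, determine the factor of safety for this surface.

FS = 2.20

Ordinary method of slices: FS = Σ[c'·Δl_i + (W_i cosα_i − u_i·Δl_i)·tanφ'] / Σ W_i sinα_i, with Δl_i = b_i / cosα_i.
Slice 1: Δl = 2.2/cos(-13.7°) = 2.264 m; N'_1 = 56·cos(-13.7°) − 1·2.264 = 52.1; c'Δl = 34.42; W sinα = -13.3
Slice 2: Δl = 2.7/cos3.0° = 2.704 m; N'_2 = 192·cos3.0° − 8·2.704 = 170.1; c'Δl = 41.10; W sinα = 10.0
Slice 3: Δl = 2.4/cos20.8° = 2.567 m; N'_3 = 178·cos20.8° − 22·2.567 = 109.9; c'Δl = 39.02; W sinα = 63.2
Slice 4: Δl = 3.2/cos43.3° = 4.397 m; N'_4 = 128·cos43.3° − 10·4.397 = 49.2; c'Δl = 66.83; W sinα = 87.8
Σc'Δl = 181.4 kN/m; ΣN' = 381.4 kN/m; ΣW sinα = 147.8 kN/m
Resisting = 181.4 + 381.4·tan20.6° = 181.4 + 143.3 = 324.7 kN/m
FS = 324.7 / 147.8 = 2.197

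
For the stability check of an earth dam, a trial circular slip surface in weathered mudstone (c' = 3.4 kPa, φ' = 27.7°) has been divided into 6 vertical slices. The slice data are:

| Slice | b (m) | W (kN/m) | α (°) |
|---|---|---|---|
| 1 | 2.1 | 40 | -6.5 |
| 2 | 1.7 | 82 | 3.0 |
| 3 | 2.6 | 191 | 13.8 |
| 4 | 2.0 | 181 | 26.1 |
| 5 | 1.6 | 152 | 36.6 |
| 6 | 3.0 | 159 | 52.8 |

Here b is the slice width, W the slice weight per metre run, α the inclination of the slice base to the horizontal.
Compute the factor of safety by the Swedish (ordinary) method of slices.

Ordinary method of slices: FS = Σ[c'·Δl_i + (W_i cosα_i)·tanφ'] / Σ W_i sinα_i, with Δl_i = b_i / cosα_i.
Slice 1: Δl = 2.1/cos(-6.5°) = 2.114 m; N'_1 = 40·cos(-6.5°) = 39.7; c'Δl = 7.19; W sinα = -4.5
Slice 2: Δl = 1.7/cos3.0° = 1.702 m; N'_2 = 82·cos3.0° = 81.9; c'Δl = 5.79; W sinα = 4.3
Slice 3: Δl = 2.6/cos13.8° = 2.677 m; N'_3 = 191·cos13.8° = 185.5; c'Δl = 9.10; W sinα = 45.6
Slice 4: Δl = 2.0/cos26.1° = 2.227 m; N'_4 = 181·cos26.1° = 162.5; c'Δl = 7.57; W sinα = 79.6
Slice 5: Δl = 1.6/cos36.6° = 1.993 m; N'_5 = 152·cos36.6° = 122.0; c'Δl = 6.78; W sinα = 90.6
Slice 6: Δl = 3.0/cos52.8° = 4.962 m; N'_6 = 159·cos52.8° = 96.1; c'Δl = 16.87; W sinα = 126.6
Σc'Δl = 53.3 kN/m; ΣN' = 687.8 kN/m; ΣW sinα = 342.2 kN/m
Resisting = 53.3 + 687.8·tan27.7° = 53.3 + 361.1 = 414.4 kN/m
FS = 414.4 / 342.2 = 1.211

FS = 1.21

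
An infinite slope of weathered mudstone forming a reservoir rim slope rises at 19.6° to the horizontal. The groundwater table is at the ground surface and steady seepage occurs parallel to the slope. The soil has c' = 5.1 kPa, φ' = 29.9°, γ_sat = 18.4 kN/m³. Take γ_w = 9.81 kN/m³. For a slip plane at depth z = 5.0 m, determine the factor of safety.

FS = 0.93

With seepage parallel to the slope and the water table at the surface, the effective normal stress on the slip plane uses the buoyant unit weight γ' = γ_sat − γ_w while the driving shear stress uses γ_sat:
FS = [c' + γ' z cos²β tanφ'] / [γ_sat z sinβ cosβ]
γ' = 18.4 − 9.81 = 8.59 kN/m³
Numerator = 5.1 + 8.59·5.0·cos²19.6°·tan29.9° = 5.1 + 8.59·5.0·0.8875·0.5750 = 27.018 kPa
Denominator = 18.4·5.0·sin19.6°·cos19.6° = 18.4·5.0·0.3355·0.9421 = 29.073 kPa
FS = 27.018 / 29.073 = 0.929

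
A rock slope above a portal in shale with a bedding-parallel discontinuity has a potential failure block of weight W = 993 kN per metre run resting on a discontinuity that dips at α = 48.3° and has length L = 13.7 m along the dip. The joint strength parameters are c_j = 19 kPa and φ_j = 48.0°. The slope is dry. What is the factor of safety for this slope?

Resolving the block weight along and normal to the plane and applying the Mohr–Coulomb strength on the joint:
N' = W cosα = 993·cos48.3° = 660.6 kN/m
Driving force T = W sinα = 993·sin48.3° = 741.4 kN/m
Resisting force R = c_j·L + N'·tanφ_j = 19·13.7 + 660.6·tan48.0° = 260.3 + 733.6 = 993.9 kN/m
FS = R / T = 993.9 / 741.4 = 1.341

FS = 1.34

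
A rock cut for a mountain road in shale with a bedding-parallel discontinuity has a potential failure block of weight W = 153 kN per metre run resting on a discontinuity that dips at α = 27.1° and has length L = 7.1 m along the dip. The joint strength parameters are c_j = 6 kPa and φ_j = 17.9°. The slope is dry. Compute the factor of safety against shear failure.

FS = 1.24

Resolving the block weight along and normal to the plane and applying the Mohr–Coulomb strength on the joint:
N' = W cosα = 153·cos27.1° = 136.2 kN/m
Driving force T = W sinα = 153·sin27.1° = 69.7 kN/m
Resisting force R = c_j·L + N'·tanφ_j = 6·7.1 + 136.2·tan17.9° = 42.6 + 44.0 = 86.6 kN/m
FS = R / T = 86.6 / 69.7 = 1.242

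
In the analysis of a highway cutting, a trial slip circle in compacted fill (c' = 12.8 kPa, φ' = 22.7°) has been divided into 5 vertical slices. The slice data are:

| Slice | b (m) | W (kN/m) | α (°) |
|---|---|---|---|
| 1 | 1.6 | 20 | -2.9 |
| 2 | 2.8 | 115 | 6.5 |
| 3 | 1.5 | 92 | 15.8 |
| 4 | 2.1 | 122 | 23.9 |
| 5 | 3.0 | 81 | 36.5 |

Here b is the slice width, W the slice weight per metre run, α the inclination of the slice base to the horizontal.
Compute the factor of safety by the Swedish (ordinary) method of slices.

Ordinary method of slices: FS = Σ[c'·Δl_i + (W_i cosα_i)·tanφ'] / Σ W_i sinα_i, with Δl_i = b_i / cosα_i.
Slice 1: Δl = 1.6/cos(-2.9°) = 1.602 m; N'_1 = 20·cos(-2.9°) = 20.0; c'Δl = 20.51; W sinα = -1.0
Slice 2: Δl = 2.8/cos6.5° = 2.818 m; N'_2 = 115·cos6.5° = 114.3; c'Δl = 36.07; W sinα = 13.0
Slice 3: Δl = 1.5/cos15.8° = 1.559 m; N'_3 = 92·cos15.8° = 88.5; c'Δl = 19.95; W sinα = 25.0
Slice 4: Δl = 2.1/cos23.9° = 2.297 m; N'_4 = 122·cos23.9° = 111.5; c'Δl = 29.40; W sinα = 49.4
Slice 5: Δl = 3.0/cos36.5° = 3.732 m; N'_5 = 81·cos36.5° = 65.1; c'Δl = 47.77; W sinα = 48.2
Σc'Δl = 153.7 kN/m; ΣN' = 399.4 kN/m; ΣW sinα = 134.7 kN/m
Resisting = 153.7 + 399.4·tan22.7° = 153.7 + 167.1 = 320.8 kN/m
FS = 320.8 / 134.7 = 2.382

FS = 2.38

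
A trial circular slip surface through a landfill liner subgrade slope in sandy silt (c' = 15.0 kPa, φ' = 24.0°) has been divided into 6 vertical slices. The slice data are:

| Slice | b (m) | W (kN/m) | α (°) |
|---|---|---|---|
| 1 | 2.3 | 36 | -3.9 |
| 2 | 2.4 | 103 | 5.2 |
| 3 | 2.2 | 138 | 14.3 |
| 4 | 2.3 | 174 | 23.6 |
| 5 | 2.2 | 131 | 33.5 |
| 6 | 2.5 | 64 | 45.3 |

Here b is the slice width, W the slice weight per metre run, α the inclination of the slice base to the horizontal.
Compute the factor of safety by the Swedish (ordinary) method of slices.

FS = 2.17

Ordinary method of slices: FS = Σ[c'·Δl_i + (W_i cosα_i)·tanφ'] / Σ W_i sinα_i, with Δl_i = b_i / cosα_i.
Slice 1: Δl = 2.3/cos(-3.9°) = 2.305 m; N'_1 = 36·cos(-3.9°) = 35.9; c'Δl = 34.58; W sinα = -2.4
Slice 2: Δl = 2.4/cos5.2° = 2.410 m; N'_2 = 103·cos5.2° = 102.6; c'Δl = 36.15; W sinα = 9.3
Slice 3: Δl = 2.2/cos14.3° = 2.270 m; N'_3 = 138·cos14.3° = 133.7; c'Δl = 34.06; W sinα = 34.1
Slice 4: Δl = 2.3/cos23.6° = 2.510 m; N'_4 = 174·cos23.6° = 159.4; c'Δl = 37.65; W sinα = 69.7
Slice 5: Δl = 2.2/cos33.5° = 2.638 m; N'_5 = 131·cos33.5° = 109.2; c'Δl = 39.57; W sinα = 72.3
Slice 6: Δl = 2.5/cos45.3° = 3.554 m; N'_6 = 64·cos45.3° = 45.0; c'Δl = 53.31; W sinα = 45.5
Σc'Δl = 235.3 kN/m; ΣN' = 585.9 kN/m; ΣW sinα = 228.4 kN/m
Resisting = 235.3 + 585.9·tan24.0° = 235.3 + 260.9 = 496.2 kN/m
FS = 496.2 / 228.4 = 2.172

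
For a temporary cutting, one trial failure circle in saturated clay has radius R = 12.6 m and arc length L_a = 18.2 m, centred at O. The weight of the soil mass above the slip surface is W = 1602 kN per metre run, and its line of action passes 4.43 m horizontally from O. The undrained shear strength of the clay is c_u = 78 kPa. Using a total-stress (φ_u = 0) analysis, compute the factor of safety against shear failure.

Taking moments about the centre O, the resisting moment is provided by the undrained shear strength acting along the arc:
M_R = c_u·L_a·R = 78·18.20·12.6 = 17887.0 kN·m/m
M_D = W·d = 1602·4.43 = 7096.9 kN·m/m
FS = M_R / M_D = 17887.0 / 7096.9 = 2.520

FS = 2.52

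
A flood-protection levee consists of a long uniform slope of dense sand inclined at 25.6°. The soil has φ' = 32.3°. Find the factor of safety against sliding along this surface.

FS = 1.32

For a dry cohesionless infinite slope the factor of safety is FS = tanφ' / tanβ.
FS = tan32.3° / tan25.6° = 0.6322 / 0.4791 = 1.319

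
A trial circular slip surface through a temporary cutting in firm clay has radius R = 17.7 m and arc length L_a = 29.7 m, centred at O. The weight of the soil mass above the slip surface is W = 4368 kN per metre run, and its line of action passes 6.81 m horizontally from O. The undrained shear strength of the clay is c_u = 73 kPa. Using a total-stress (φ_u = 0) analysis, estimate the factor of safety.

Taking moments about the centre O, the resisting moment is provided by the undrained shear strength acting along the arc:
M_R = c_u·L_a·R = 73·29.70·17.7 = 38375.4 kN·m/m
M_D = W·d = 4368·6.81 = 29746.1 kN·m/m
FS = M_R / M_D = 38375.4 / 29746.1 = 1.290

FS = 1.29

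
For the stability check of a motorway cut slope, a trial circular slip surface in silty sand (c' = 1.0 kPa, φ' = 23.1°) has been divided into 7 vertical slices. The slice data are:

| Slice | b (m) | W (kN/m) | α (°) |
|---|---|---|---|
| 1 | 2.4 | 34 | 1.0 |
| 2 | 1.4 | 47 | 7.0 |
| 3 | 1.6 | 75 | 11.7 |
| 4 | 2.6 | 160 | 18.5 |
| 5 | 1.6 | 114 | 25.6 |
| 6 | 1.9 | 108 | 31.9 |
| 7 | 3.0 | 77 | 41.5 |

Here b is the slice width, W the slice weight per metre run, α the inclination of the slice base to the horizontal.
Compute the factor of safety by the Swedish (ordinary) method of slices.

Ordinary method of slices: FS = Σ[c'·Δl_i + (W_i cosα_i)·tanφ'] / Σ W_i sinα_i, with Δl_i = b_i / cosα_i.
Slice 1: Δl = 2.4/cos1.0° = 2.400 m; N'_1 = 34·cos1.0° = 34.0; c'Δl = 2.40; W sinα = 0.6
Slice 2: Δl = 1.4/cos7.0° = 1.411 m; N'_2 = 47·cos7.0° = 46.6; c'Δl = 1.41; W sinα = 5.7
Slice 3: Δl = 1.6/cos11.7° = 1.634 m; N'_3 = 75·cos11.7° = 73.4; c'Δl = 1.63; W sinα = 15.2
Slice 4: Δl = 2.6/cos18.5° = 2.742 m; N'_4 = 160·cos18.5° = 151.7; c'Δl = 2.74; W sinα = 50.8
Slice 5: Δl = 1.6/cos25.6° = 1.774 m; N'_5 = 114·cos25.6° = 102.8; c'Δl = 1.77; W sinα = 49.3
Slice 6: Δl = 1.9/cos31.9° = 2.238 m; N'_6 = 108·cos31.9° = 91.7; c'Δl = 2.24; W sinα = 57.1
Slice 7: Δl = 3.0/cos41.5° = 4.006 m; N'_7 = 77·cos41.5° = 57.7; c'Δl = 4.01; W sinα = 51.0
Σc'Δl = 16.2 kN/m; ΣN' = 558.0 kN/m; ΣW sinα = 229.6 kN/m
Resisting = 16.2 + 558.0·tan23.1° = 16.2 + 238.0 = 254.2 kN/m
FS = 254.2 / 229.6 = 1.107

FS = 1.11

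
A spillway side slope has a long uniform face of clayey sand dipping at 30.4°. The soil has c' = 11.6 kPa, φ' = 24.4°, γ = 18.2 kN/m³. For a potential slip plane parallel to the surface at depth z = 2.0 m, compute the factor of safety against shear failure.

For an infinite slope with a slip plane parallel to the surface (no pore pressure): FS = [c' + γz cos²β tanφ'] / [γz sinβ cosβ].
γz = 18.2·2.0 = 36.40 kN/m²
Numerator = 11.6 + 36.40·cos²30.4°·tan24.4° = 11.6 + 36.40·0.7439·0.4536 = 23.884 kPa
Denominator = 36.40·sin30.4°·cos30.4° = 36.40·0.5060·0.8625 = 15.887 kPa
FS = 23.884 / 15.887 = 1.503

FS = 1.50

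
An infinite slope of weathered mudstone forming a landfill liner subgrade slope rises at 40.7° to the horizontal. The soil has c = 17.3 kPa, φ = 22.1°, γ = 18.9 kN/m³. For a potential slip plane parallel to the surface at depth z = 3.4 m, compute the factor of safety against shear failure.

FS = 1.02

For an infinite slope with a slip plane parallel to the surface (no pore pressure): FS = [c + γz cos²β tanφ] / [γz sinβ cosβ].
γz = 18.9·3.4 = 64.26 kN/m²
Numerator = 17.3 + 64.26·cos²40.7°·tan22.1° = 17.3 + 64.26·0.5748·0.4061 = 32.298 kPa
Denominator = 64.26·sin40.7°·cos40.7° = 64.26·0.6521·0.7581 = 31.769 kPa
FS = 32.298 / 31.769 = 1.017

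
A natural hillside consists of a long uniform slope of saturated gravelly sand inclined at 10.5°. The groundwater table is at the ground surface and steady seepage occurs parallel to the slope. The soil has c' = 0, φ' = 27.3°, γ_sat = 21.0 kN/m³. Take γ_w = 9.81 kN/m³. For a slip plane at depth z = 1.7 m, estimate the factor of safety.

FS = 1.48

With seepage parallel to the slope and the water table at the surface, the effective normal stress on the slip plane uses the buoyant unit weight γ' = γ_sat − γ_w while the driving shear stress uses γ_sat:
FS = [c' + γ' z cos²β tanφ'] / [γ_sat z sinβ cosβ]
(For c' = 0 this reduces to FS = (γ'/γ_sat)·tanφ'/tanβ.)
γ' = 21.0 − 9.81 = 11.19 kN/m³
Numerator = 0.0 + 11.19·1.7·cos²10.5°·tan27.3° = 0.0 + 11.19·1.7·0.9668·0.5161 = 9.492 kPa
Denominator = 21.0·1.7·sin10.5°·cos10.5° = 21.0·1.7·0.1822·0.9833 = 6.397 kPa
FS = 9.492 / 6.397 = 1.484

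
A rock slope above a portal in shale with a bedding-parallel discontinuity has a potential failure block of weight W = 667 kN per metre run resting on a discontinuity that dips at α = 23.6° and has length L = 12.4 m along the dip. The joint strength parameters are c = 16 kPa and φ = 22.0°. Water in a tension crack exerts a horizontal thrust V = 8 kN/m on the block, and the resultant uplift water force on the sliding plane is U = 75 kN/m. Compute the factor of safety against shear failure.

FS = 1.51

Resolving the block weight along and normal to the plane and applying the Mohr–Coulomb strength on the joint:
N' = W cosα − U − V sinα = 667·cos23.6° − 75 − 8·sin23.6° = 533.0 kN/m
Driving force T = W sinα + V cosα = 667·sin23.6° + 8·cos23.6° = 274.4 kN/m
Resisting force R = c·L + N'·tanφ = 16·12.4 + 533.0·tan22.0° = 198.4 + 215.4 = 413.8 kN/m
FS = R / T = 413.8 / 274.4 = 1.508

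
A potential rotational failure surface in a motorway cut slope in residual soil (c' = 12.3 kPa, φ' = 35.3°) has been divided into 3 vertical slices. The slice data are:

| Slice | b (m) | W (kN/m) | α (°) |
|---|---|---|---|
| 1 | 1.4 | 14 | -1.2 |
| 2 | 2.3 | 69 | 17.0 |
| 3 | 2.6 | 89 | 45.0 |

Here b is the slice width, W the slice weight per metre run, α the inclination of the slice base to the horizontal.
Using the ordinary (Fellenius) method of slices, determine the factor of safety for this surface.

Ordinary method of slices: FS = Σ[c'·Δl_i + (W_i cosα_i)·tanφ'] / Σ W_i sinα_i, with Δl_i = b_i / cosα_i.
Slice 1: Δl = 1.4/cos(-1.2°) = 1.400 m; N'_1 = 14·cos(-1.2°) = 14.0; c'Δl = 17.22; W sinα = -0.3
Slice 2: Δl = 2.3/cos17.0° = 2.405 m; N'_2 = 69·cos17.0° = 66.0; c'Δl = 29.58; W sinα = 20.2
Slice 3: Δl = 2.6/cos45.0° = 3.677 m; N'_3 = 89·cos45.0° = 62.9; c'Δl = 45.23; W sinα = 62.9
Σc'Δl = 92.0 kN/m; ΣN' = 142.9 kN/m; ΣW sinα = 82.8 kN/m
Resisting = 92.0 + 142.9·tan35.3° = 92.0 + 101.2 = 193.2 kN/m
FS = 193.2 / 82.8 = 2.333

FS = 2.33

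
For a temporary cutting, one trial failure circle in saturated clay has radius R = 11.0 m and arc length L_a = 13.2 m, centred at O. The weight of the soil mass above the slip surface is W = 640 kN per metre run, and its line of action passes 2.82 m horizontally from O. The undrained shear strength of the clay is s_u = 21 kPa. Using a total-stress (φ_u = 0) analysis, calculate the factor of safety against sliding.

Taking moments about the centre O, the resisting moment is provided by the undrained shear strength acting along the arc:
M_R = s_u·L_a·R = 21·13.20·11.0 = 3049.2 kN·m/m
M_D = W·d = 640·2.82 = 1804.8 kN·m/m
FS = M_R / M_D = 3049.2 / 1804.8 = 1.689

FS = 1.69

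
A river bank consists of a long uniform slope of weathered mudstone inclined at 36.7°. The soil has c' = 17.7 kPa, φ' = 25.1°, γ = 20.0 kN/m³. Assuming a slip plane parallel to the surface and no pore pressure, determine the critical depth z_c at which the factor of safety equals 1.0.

Setting FS = 1.00 in FS = [c' + γz cos²β tanφ'] / [γz sinβ cosβ] and solving for z:
z = c' / [γ cosβ (FS·sinβ − cosβ·tanφ')]
  = 17.7 / [20.0·cos36.7°·(1.00·sin36.7° − cos36.7°·tan25.1°)]
  = 17.7 / [20.0·0.8018·(1.00·0.5976 − 0.8018·0.4684)]
  = 17.7 / 3.5606 = 4.971 m

z_c = 4.97 m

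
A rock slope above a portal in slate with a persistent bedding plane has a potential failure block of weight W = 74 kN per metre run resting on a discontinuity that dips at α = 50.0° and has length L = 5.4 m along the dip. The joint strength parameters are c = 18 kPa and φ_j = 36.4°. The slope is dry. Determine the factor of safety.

FS = 2.33

Resolving the block weight along and normal to the plane and applying the Mohr–Coulomb strength on the joint:
N' = W cosα = 74·cos50.0° = 47.6 kN/m
Driving force T = W sinα = 74·sin50.0° = 56.7 kN/m
Resisting force R = c·L + N'·tanφ_j = 18·5.4 + 47.6·tan36.4° = 97.2 + 35.1 = 132.3 kN/m
FS = R / T = 132.3 / 56.7 = 2.333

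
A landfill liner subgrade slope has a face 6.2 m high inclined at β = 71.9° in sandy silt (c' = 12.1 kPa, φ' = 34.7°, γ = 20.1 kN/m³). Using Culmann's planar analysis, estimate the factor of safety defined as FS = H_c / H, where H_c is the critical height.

FS = 1.49

H_c = (4c'/γ) · sinβ cosφ' / [1 − cos(β − φ')]
    = (4·12.1/20.1) · sin71.9°·cos34.7° / [1 − cos37.2°]
    = 2.408 · 0.7815 / 0.2035 = 9.25 m
FS = H_c / H = 9.25 / 6.2 = 1.492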